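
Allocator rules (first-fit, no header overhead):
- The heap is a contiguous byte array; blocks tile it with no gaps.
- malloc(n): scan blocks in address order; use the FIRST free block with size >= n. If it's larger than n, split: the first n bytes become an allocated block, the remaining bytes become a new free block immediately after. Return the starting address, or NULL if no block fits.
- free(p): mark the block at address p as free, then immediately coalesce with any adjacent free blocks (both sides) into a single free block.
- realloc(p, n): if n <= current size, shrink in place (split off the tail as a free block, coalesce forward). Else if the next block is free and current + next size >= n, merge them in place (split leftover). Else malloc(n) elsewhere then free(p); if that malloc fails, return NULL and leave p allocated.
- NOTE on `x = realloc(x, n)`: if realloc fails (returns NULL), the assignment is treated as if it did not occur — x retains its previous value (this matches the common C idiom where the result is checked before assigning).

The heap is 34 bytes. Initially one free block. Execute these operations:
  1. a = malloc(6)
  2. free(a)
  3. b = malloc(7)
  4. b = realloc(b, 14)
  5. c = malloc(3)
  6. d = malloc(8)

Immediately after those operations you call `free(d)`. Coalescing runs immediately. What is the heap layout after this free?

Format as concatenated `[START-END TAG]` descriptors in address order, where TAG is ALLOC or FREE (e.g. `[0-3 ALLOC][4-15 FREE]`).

Op 1: a = malloc(6) -> a = 0; heap: [0-5 ALLOC][6-33 FREE]
Op 2: free(a) -> (freed a); heap: [0-33 FREE]
Op 3: b = malloc(7) -> b = 0; heap: [0-6 ALLOC][7-33 FREE]
Op 4: b = realloc(b, 14) -> b = 0; heap: [0-13 ALLOC][14-33 FREE]
Op 5: c = malloc(3) -> c = 14; heap: [0-13 ALLOC][14-16 ALLOC][17-33 FREE]
Op 6: d = malloc(8) -> d = 17; heap: [0-13 ALLOC][14-16 ALLOC][17-24 ALLOC][25-33 FREE]
free(d): d = 17 -> block [17-24 ALLOC]; mark free, coalesce with adjacent free neighbors -> [0-13 ALLOC][14-16 ALLOC][17-33 FREE]

Answer: [0-13 ALLOC][14-16 ALLOC][17-33 FREE]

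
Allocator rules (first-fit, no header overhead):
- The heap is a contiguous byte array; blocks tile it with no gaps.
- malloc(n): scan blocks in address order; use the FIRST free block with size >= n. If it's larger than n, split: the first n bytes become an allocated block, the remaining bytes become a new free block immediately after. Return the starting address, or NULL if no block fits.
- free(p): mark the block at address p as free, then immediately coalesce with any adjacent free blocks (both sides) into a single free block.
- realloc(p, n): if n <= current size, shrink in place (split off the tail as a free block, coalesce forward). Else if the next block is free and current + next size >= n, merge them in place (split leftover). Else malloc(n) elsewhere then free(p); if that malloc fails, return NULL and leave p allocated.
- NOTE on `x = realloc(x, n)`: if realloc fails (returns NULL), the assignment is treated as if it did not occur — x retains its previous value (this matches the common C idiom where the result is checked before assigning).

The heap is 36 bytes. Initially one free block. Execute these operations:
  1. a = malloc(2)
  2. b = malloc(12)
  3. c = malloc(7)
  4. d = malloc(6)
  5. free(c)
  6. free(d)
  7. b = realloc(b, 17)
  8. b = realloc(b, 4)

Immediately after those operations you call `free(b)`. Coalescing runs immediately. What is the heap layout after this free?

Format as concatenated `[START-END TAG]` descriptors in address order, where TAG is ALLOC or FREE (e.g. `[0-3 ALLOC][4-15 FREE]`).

Op 1: a = malloc(2) -> a = 0; heap: [0-1 ALLOC][2-35 FREE]
Op 2: b = malloc(12) -> b = 2; heap: [0-1 ALLOC][2-13 ALLOC][14-35 FREE]
Op 3: c = malloc(7) -> c = 14; heap: [0-1 ALLOC][2-13 ALLOC][14-20 ALLOC][21-35 FREE]
Op 4: d = malloc(6) -> d = 21; heap: [0-1 ALLOC][2-13 ALLOC][14-20 ALLOC][21-26 ALLOC][27-35 FREE]
Op 5: free(c) -> (freed c); heap: [0-1 ALLOC][2-13 ALLOC][14-20 FREE][21-26 ALLOC][27-35 FREE]
Op 6: free(d) -> (freed d); heap: [0-1 ALLOC][2-13 ALLOC][14-35 FREE]
Op 7: b = realloc(b, 17) -> b = 2; heap: [0-1 ALLOC][2-18 ALLOC][19-35 FREE]
Op 8: b = realloc(b, 4) -> b = 2; heap: [0-1 ALLOC][2-5 ALLOC][6-35 FREE]
free(b): b = 2 -> block [2-5 ALLOC]; mark free, coalesce with adjacent free neighbors -> [0-1 ALLOC][2-35 FREE]

Answer: [0-1 ALLOC][2-35 FREE]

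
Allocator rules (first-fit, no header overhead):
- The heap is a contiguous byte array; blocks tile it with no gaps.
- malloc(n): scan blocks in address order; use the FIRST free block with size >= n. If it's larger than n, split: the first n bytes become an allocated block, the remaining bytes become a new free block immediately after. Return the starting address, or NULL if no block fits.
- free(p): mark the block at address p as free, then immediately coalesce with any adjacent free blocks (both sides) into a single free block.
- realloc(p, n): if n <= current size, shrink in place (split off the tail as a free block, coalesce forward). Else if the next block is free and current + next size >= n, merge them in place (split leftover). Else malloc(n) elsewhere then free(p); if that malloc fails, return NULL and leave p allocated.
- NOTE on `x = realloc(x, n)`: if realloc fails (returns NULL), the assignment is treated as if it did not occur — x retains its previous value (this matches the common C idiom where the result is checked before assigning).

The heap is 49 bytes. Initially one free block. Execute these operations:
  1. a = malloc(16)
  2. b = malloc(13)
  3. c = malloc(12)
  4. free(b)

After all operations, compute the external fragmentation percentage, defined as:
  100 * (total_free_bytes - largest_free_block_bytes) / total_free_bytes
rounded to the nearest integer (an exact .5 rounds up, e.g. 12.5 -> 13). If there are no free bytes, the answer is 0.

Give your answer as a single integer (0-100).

Answer: 38

Derivation:
Op 1: a = malloc(16) -> a = 0; heap: [0-15 ALLOC][16-48 FREE]
Op 2: b = malloc(13) -> b = 16; heap: [0-15 ALLOC][16-28 ALLOC][29-48 FREE]
Op 3: c = malloc(12) -> c = 29; heap: [0-15 ALLOC][16-28 ALLOC][29-40 ALLOC][41-48 FREE]
Op 4: free(b) -> (freed b); heap: [0-15 ALLOC][16-28 FREE][29-40 ALLOC][41-48 FREE]
Free blocks: [13 8] total_free=21 largest=13 -> 100*(21-13)/21 = 800/21 ≈ 38.095 -> rounds to 38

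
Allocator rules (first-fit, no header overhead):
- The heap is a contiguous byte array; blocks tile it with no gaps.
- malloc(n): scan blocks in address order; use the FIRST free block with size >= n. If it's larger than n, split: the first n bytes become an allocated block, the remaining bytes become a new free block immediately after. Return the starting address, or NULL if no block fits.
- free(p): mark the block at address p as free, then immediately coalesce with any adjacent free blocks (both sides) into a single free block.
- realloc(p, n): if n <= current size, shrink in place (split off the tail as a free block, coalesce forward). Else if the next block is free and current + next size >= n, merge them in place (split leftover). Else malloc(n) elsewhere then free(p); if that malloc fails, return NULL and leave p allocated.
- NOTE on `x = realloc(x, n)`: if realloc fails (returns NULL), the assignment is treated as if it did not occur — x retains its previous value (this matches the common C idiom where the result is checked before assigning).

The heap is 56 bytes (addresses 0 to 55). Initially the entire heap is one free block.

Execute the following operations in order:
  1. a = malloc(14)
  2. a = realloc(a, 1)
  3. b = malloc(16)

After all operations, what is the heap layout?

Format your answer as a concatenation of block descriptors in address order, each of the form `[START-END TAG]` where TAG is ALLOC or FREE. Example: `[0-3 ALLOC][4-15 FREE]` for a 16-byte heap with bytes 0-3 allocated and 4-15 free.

Op 1: a = malloc(14) -> a = 0; heap: [0-13 ALLOC][14-55 FREE]
Op 2: a = realloc(a, 1) -> a = 0; heap: [0-0 ALLOC][1-55 FREE]
Op 3: b = malloc(16) -> b = 1; heap: [0-0 ALLOC][1-16 ALLOC][17-55 FREE]

Answer: [0-0 ALLOC][1-16 ALLOC][17-55 FREE]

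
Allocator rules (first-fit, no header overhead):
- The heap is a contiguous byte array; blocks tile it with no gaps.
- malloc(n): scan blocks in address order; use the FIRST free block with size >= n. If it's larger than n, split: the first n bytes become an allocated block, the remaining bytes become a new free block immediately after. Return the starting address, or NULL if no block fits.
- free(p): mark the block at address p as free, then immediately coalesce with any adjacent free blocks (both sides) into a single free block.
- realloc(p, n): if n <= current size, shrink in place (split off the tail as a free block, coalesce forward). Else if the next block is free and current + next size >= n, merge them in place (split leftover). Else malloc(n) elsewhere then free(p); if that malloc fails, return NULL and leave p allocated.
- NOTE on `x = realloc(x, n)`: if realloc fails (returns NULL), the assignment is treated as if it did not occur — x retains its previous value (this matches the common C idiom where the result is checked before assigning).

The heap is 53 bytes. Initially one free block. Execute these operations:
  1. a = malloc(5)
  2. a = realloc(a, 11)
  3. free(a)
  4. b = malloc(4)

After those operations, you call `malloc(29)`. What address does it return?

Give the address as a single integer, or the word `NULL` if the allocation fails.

Op 1: a = malloc(5) -> a = 0; heap: [0-4 ALLOC][5-52 FREE]
Op 2: a = realloc(a, 11) -> a = 0; heap: [0-10 ALLOC][11-52 FREE]
Op 3: free(a) -> (freed a); heap: [0-52 FREE]
Op 4: b = malloc(4) -> b = 0; heap: [0-3 ALLOC][4-52 FREE]
malloc(29): first-fit scan over [0-3 ALLOC][4-52 FREE] -> 4

Answer: 4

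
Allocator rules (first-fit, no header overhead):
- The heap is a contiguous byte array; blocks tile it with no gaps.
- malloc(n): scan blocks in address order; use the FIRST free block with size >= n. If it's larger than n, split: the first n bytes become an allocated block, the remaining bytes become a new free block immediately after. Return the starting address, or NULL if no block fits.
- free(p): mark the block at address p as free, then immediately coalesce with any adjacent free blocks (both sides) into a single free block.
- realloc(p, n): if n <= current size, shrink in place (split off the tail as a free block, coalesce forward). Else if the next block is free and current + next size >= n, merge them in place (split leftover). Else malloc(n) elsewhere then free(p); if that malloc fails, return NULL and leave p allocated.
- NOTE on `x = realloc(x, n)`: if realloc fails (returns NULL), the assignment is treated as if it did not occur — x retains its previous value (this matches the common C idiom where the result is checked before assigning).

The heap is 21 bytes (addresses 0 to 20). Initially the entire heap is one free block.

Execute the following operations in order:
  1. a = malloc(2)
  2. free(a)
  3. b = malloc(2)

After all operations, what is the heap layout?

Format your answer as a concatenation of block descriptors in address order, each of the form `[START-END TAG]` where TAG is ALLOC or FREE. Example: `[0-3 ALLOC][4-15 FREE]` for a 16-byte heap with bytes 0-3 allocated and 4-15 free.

Op 1: a = malloc(2) -> a = 0; heap: [0-1 ALLOC][2-20 FREE]
Op 2: free(a) -> (freed a); heap: [0-20 FREE]
Op 3: b = malloc(2) -> b = 0; heap: [0-1 ALLOC][2-20 FREE]

Answer: [0-1 ALLOC][2-20 FREE]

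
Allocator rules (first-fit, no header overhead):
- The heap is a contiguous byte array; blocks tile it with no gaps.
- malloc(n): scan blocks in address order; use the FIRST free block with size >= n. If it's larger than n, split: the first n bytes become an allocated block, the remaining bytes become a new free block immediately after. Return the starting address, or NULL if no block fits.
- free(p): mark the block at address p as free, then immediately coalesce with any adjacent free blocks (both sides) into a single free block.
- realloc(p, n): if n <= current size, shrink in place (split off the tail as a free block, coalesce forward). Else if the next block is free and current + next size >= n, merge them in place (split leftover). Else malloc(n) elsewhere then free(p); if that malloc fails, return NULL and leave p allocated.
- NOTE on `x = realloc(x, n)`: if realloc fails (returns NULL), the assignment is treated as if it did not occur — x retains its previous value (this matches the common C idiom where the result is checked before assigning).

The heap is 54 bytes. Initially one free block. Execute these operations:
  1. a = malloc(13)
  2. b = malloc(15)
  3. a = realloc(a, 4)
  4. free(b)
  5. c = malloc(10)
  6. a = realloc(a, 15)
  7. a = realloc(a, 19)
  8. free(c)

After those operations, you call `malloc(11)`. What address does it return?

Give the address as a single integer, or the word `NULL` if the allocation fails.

Answer: 0

Derivation:
Op 1: a = malloc(13) -> a = 0; heap: [0-12 ALLOC][13-53 FREE]
Op 2: b = malloc(15) -> b = 13; heap: [0-12 ALLOC][13-27 ALLOC][28-53 FREE]
Op 3: a = realloc(a, 4) -> a = 0; heap: [0-3 ALLOC][4-12 FREE][13-27 ALLOC][28-53 FREE]
Op 4: free(b) -> (freed b); heap: [0-3 ALLOC][4-53 FREE]
Op 5: c = malloc(10) -> c = 4; heap: [0-3 ALLOC][4-13 ALLOC][14-53 FREE]
Op 6: a = realloc(a, 15) -> a = 14; heap: [0-3 FREE][4-13 ALLOC][14-28 ALLOC][29-53 FREE]
Op 7: a = realloc(a, 19) -> a = 14; heap: [0-3 FREE][4-13 ALLOC][14-32 ALLOC][33-53 FREE]
Op 8: free(c) -> (freed c); heap: [0-13 FREE][14-32 ALLOC][33-53 FREE]
malloc(11): first-fit scan over [0-13 FREE][14-32 ALLOC][33-53 FREE] -> 0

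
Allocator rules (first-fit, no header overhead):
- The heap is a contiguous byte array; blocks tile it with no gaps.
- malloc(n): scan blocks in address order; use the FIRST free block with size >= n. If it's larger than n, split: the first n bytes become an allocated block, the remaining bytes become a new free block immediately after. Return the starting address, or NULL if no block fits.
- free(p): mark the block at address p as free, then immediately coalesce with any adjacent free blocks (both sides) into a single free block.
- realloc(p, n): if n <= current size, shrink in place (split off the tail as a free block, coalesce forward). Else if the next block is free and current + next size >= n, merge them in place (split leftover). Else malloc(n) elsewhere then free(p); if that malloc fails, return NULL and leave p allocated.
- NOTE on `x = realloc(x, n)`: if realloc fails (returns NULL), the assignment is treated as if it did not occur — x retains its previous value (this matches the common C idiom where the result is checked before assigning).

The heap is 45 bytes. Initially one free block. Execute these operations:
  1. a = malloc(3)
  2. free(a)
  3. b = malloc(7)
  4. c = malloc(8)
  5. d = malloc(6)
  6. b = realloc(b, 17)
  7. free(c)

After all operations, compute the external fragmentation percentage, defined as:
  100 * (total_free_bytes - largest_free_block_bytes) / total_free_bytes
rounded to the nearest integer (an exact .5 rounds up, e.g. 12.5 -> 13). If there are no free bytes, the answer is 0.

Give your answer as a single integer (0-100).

Answer: 32

Derivation:
Op 1: a = malloc(3) -> a = 0; heap: [0-2 ALLOC][3-44 FREE]
Op 2: free(a) -> (freed a); heap: [0-44 FREE]
Op 3: b = malloc(7) -> b = 0; heap: [0-6 ALLOC][7-44 FREE]
Op 4: c = malloc(8) -> c = 7; heap: [0-6 ALLOC][7-14 ALLOC][15-44 FREE]
Op 5: d = malloc(6) -> d = 15; heap: [0-6 ALLOC][7-14 ALLOC][15-20 ALLOC][21-44 FREE]
Op 6: b = realloc(b, 17) -> b = 21; heap: [0-6 FREE][7-14 ALLOC][15-20 ALLOC][21-37 ALLOC][38-44 FREE]
Op 7: free(c) -> (freed c); heap: [0-14 FREE][15-20 ALLOC][21-37 ALLOC][38-44 FREE]
Free blocks: [15 7] total_free=22 largest=15 -> 100*(22-15)/22 = 700/22 ≈ 31.818 -> rounds to 32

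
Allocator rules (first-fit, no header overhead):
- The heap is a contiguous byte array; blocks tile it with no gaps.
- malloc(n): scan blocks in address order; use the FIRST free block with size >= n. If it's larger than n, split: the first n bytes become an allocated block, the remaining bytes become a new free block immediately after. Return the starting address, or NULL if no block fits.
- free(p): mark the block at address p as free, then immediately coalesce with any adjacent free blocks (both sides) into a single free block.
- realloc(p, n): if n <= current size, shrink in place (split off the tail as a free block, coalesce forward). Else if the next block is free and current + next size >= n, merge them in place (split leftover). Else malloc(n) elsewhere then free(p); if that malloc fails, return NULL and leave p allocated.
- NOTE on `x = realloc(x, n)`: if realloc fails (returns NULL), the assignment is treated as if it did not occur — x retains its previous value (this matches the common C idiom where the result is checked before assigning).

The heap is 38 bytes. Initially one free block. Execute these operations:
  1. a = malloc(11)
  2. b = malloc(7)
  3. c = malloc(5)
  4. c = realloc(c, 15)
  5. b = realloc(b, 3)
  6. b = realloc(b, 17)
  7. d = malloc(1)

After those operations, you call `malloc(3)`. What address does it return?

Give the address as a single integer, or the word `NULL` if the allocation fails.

Answer: 15

Derivation:
Op 1: a = malloc(11) -> a = 0; heap: [0-10 ALLOC][11-37 FREE]
Op 2: b = malloc(7) -> b = 11; heap: [0-10 ALLOC][11-17 ALLOC][18-37 FREE]
Op 3: c = malloc(5) -> c = 18; heap: [0-10 ALLOC][11-17 ALLOC][18-22 ALLOC][23-37 FREE]
Op 4: c = realloc(c, 15) -> c = 18; heap: [0-10 ALLOC][11-17 ALLOC][18-32 ALLOC][33-37 FREE]
Op 5: b = realloc(b, 3) -> b = 11; heap: [0-10 ALLOC][11-13 ALLOC][14-17 FREE][18-32 ALLOC][33-37 FREE]
Op 6: b = realloc(b, 17) -> NULL (b unchanged); heap: [0-10 ALLOC][11-13 ALLOC][14-17 FREE][18-32 ALLOC][33-37 FREE]
Op 7: d = malloc(1) -> d = 14; heap: [0-10 ALLOC][11-13 ALLOC][14-14 ALLOC][15-17 FREE][18-32 ALLOC][33-37 FREE]
malloc(3): first-fit scan over [0-10 ALLOC][11-13 ALLOC][14-14 ALLOC][15-17 FREE][18-32 ALLOC][33-37 FREE] -> 15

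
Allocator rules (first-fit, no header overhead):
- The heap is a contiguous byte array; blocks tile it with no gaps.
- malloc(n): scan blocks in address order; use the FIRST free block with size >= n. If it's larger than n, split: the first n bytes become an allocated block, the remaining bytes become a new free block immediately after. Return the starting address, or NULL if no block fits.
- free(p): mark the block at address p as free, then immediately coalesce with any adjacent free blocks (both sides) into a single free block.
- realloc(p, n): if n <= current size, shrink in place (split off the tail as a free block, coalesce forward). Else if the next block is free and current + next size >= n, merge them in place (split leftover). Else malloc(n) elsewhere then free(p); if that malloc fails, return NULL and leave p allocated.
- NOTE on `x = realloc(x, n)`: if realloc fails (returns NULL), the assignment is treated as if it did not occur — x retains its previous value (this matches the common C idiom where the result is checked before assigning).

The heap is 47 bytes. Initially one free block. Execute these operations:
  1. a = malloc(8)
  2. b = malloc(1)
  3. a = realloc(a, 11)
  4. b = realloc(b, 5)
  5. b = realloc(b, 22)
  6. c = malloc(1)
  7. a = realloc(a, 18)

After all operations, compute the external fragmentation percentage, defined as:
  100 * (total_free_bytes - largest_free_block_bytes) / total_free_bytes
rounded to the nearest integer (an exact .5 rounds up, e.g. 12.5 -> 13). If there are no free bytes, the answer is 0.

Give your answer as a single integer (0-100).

Op 1: a = malloc(8) -> a = 0; heap: [0-7 ALLOC][8-46 FREE]
Op 2: b = malloc(1) -> b = 8; heap: [0-7 ALLOC][8-8 ALLOC][9-46 FREE]
Op 3: a = realloc(a, 11) -> a = 9; heap: [0-7 FREE][8-8 ALLOC][9-19 ALLOC][20-46 FREE]
Op 4: b = realloc(b, 5) -> b = 0; heap: [0-4 ALLOC][5-8 FREE][9-19 ALLOC][20-46 FREE]
Op 5: b = realloc(b, 22) -> b = 20; heap: [0-8 FREE][9-19 ALLOC][20-41 ALLOC][42-46 FREE]
Op 6: c = malloc(1) -> c = 0; heap: [0-0 ALLOC][1-8 FREE][9-19 ALLOC][20-41 ALLOC][42-46 FREE]
Op 7: a = realloc(a, 18) -> NULL (a unchanged); heap: [0-0 ALLOC][1-8 FREE][9-19 ALLOC][20-41 ALLOC][42-46 FREE]
Free blocks: [8 5] total_free=13 largest=8 -> 100*(13-8)/13 = 500/13 ≈ 38.462 -> rounds to 38

Answer: 38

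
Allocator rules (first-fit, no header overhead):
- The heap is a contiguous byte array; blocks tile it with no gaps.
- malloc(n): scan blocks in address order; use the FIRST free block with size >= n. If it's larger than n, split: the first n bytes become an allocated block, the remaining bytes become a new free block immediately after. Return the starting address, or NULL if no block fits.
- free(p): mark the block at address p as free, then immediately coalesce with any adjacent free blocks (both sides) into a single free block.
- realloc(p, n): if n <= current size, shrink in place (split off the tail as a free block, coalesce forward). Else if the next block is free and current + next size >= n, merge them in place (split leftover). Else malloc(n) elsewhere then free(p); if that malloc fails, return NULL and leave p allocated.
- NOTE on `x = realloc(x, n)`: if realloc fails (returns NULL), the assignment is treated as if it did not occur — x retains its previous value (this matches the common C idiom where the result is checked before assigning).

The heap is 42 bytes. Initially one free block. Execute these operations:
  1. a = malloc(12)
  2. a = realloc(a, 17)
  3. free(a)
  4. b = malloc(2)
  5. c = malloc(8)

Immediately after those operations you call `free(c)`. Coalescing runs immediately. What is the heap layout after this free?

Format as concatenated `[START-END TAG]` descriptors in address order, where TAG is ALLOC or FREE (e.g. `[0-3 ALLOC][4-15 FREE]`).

Answer: [0-1 ALLOC][2-41 FREE]

Derivation:
Op 1: a = malloc(12) -> a = 0; heap: [0-11 ALLOC][12-41 FREE]
Op 2: a = realloc(a, 17) -> a = 0; heap: [0-16 ALLOC][17-41 FREE]
Op 3: free(a) -> (freed a); heap: [0-41 FREE]
Op 4: b = malloc(2) -> b = 0; heap: [0-1 ALLOC][2-41 FREE]
Op 5: c = malloc(8) -> c = 2; heap: [0-1 ALLOC][2-9 ALLOC][10-41 FREE]
free(c): c = 2 -> block [2-9 ALLOC]; mark free, coalesce with adjacent free neighbors -> [0-1 ALLOC][2-41 FREE]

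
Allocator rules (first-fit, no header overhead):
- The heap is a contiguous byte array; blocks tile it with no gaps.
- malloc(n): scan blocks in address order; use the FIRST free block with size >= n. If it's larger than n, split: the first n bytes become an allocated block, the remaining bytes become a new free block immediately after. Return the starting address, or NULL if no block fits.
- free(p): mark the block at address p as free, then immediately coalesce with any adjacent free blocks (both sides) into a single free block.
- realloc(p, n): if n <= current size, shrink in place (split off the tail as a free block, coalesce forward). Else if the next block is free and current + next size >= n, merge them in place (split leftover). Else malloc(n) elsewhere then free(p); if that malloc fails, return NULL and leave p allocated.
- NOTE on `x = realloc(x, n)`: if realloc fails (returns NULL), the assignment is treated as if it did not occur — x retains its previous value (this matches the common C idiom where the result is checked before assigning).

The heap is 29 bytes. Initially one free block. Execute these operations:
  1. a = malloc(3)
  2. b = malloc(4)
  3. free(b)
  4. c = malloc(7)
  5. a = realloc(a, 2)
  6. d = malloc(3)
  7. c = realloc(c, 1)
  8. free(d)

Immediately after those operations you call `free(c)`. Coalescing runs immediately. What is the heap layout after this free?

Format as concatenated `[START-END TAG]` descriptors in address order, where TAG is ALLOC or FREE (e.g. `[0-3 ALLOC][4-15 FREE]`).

Answer: [0-1 ALLOC][2-28 FREE]

Derivation:
Op 1: a = malloc(3) -> a = 0; heap: [0-2 ALLOC][3-28 FREE]
Op 2: b = malloc(4) -> b = 3; heap: [0-2 ALLOC][3-6 ALLOC][7-28 FREE]
Op 3: free(b) -> (freed b); heap: [0-2 ALLOC][3-28 FREE]
Op 4: c = malloc(7) -> c = 3; heap: [0-2 ALLOC][3-9 ALLOC][10-28 FREE]
Op 5: a = realloc(a, 2) -> a = 0; heap: [0-1 ALLOC][2-2 FREE][3-9 ALLOC][10-28 FREE]
Op 6: d = malloc(3) -> d = 10; heap: [0-1 ALLOC][2-2 FREE][3-9 ALLOC][10-12 ALLOC][13-28 FREE]
Op 7: c = realloc(c, 1) -> c = 3; heap: [0-1 ALLOC][2-2 FREE][3-3 ALLOC][4-9 FREE][10-12 ALLOC][13-28 FREE]
Op 8: free(d) -> (freed d); heap: [0-1 ALLOC][2-2 FREE][3-3 ALLOC][4-28 FREE]
free(c): c = 3 -> block [3-3 ALLOC]; mark free, coalesce with adjacent free neighbors -> [0-1 ALLOC][2-28 FREE]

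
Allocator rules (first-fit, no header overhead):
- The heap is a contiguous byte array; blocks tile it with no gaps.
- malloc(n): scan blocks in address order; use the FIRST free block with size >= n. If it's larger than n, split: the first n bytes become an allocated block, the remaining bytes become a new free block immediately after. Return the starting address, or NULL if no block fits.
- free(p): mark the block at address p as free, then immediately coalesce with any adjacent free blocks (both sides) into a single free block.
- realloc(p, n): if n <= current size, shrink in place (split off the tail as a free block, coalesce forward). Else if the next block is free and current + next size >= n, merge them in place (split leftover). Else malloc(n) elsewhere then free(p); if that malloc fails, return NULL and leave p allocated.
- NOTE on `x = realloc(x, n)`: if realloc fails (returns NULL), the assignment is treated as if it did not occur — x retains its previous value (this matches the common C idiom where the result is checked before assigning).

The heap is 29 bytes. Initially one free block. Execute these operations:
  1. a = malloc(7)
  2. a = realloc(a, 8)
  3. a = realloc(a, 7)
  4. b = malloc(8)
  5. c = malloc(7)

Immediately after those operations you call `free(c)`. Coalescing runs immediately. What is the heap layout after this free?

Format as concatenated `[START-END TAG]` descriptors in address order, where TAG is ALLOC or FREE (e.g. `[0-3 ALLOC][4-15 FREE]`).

Op 1: a = malloc(7) -> a = 0; heap: [0-6 ALLOC][7-28 FREE]
Op 2: a = realloc(a, 8) -> a = 0; heap: [0-7 ALLOC][8-28 FREE]
Op 3: a = realloc(a, 7) -> a = 0; heap: [0-6 ALLOC][7-28 FREE]
Op 4: b = malloc(8) -> b = 7; heap: [0-6 ALLOC][7-14 ALLOC][15-28 FREE]
Op 5: c = malloc(7) -> c = 15; heap: [0-6 ALLOC][7-14 ALLOC][15-21 ALLOC][22-28 FREE]
free(c): c = 15 -> block [15-21 ALLOC]; mark free, coalesce with adjacent free neighbors -> [0-6 ALLOC][7-14 ALLOC][15-28 FREE]

Answer: [0-6 ALLOC][7-14 ALLOC][15-28 FREE]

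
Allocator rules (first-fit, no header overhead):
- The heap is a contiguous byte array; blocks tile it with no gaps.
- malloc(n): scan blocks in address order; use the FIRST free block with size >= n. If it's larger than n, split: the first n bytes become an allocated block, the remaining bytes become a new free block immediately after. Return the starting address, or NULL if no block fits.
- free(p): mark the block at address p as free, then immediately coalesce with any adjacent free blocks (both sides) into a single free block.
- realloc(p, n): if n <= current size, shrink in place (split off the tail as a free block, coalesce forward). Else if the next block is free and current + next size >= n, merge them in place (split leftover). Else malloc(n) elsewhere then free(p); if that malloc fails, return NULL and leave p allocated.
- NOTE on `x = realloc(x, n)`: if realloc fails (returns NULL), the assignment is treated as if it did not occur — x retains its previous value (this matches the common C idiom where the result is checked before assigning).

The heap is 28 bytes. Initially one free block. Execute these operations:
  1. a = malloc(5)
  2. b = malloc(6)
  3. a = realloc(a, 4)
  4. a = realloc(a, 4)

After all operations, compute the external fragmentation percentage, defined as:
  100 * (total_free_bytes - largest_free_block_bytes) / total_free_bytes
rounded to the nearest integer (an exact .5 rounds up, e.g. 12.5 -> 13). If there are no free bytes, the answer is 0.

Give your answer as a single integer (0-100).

Answer: 6

Derivation:
Op 1: a = malloc(5) -> a = 0; heap: [0-4 ALLOC][5-27 FREE]
Op 2: b = malloc(6) -> b = 5; heap: [0-4 ALLOC][5-10 ALLOC][11-27 FREE]
Op 3: a = realloc(a, 4) -> a = 0; heap: [0-3 ALLOC][4-4 FREE][5-10 ALLOC][11-27 FREE]
Op 4: a = realloc(a, 4) -> a = 0; heap: [0-3 ALLOC][4-4 FREE][5-10 ALLOC][11-27 FREE]
Free blocks: [1 17] total_free=18 largest=17 -> 100*(18-17)/18 = 100/18 ≈ 5.556 -> rounds to 6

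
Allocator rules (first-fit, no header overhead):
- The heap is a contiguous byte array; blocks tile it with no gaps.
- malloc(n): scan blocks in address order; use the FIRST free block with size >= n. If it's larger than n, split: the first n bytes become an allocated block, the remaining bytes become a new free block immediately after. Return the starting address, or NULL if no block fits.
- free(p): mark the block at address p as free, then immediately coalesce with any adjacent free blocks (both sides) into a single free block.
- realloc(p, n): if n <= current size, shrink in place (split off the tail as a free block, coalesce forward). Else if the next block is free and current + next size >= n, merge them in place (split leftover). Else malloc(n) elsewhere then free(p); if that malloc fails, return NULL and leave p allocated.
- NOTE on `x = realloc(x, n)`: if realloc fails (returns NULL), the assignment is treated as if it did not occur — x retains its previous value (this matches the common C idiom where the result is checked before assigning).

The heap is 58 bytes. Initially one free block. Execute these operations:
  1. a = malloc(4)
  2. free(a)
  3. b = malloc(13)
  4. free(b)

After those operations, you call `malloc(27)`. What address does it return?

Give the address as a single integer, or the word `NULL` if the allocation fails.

Answer: 0

Derivation:
Op 1: a = malloc(4) -> a = 0; heap: [0-3 ALLOC][4-57 FREE]
Op 2: free(a) -> (freed a); heap: [0-57 FREE]
Op 3: b = malloc(13) -> b = 0; heap: [0-12 ALLOC][13-57 FREE]
Op 4: free(b) -> (freed b); heap: [0-57 FREE]
malloc(27): first-fit scan over [0-57 FREE] -> 0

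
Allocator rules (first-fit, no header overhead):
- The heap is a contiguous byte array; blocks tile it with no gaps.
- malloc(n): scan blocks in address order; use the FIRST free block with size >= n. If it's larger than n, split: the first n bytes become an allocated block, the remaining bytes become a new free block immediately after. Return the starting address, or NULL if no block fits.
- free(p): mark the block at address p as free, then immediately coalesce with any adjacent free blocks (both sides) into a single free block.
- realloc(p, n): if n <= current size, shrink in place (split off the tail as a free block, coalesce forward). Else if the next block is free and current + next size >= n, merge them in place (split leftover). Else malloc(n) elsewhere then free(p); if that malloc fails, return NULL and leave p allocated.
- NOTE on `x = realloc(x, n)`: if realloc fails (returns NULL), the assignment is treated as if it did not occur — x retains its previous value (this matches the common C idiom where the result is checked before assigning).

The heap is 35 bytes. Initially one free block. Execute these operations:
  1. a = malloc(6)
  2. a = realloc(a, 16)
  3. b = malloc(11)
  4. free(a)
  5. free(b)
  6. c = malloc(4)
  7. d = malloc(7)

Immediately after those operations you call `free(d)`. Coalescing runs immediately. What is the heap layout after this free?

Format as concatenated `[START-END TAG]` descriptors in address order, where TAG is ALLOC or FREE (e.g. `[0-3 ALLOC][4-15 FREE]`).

Op 1: a = malloc(6) -> a = 0; heap: [0-5 ALLOC][6-34 FREE]
Op 2: a = realloc(a, 16) -> a = 0; heap: [0-15 ALLOC][16-34 FREE]
Op 3: b = malloc(11) -> b = 16; heap: [0-15 ALLOC][16-26 ALLOC][27-34 FREE]
Op 4: free(a) -> (freed a); heap: [0-15 FREE][16-26 ALLOC][27-34 FREE]
Op 5: free(b) -> (freed b); heap: [0-34 FREE]
Op 6: c = malloc(4) -> c = 0; heap: [0-3 ALLOC][4-34 FREE]
Op 7: d = malloc(7) -> d = 4; heap: [0-3 ALLOC][4-10 ALLOC][11-34 FREE]
free(d): d = 4 -> block [4-10 ALLOC]; mark free, coalesce with adjacent free neighbors -> [0-3 ALLOC][4-34 FREE]

Answer: [0-3 ALLOC][4-34 FREE]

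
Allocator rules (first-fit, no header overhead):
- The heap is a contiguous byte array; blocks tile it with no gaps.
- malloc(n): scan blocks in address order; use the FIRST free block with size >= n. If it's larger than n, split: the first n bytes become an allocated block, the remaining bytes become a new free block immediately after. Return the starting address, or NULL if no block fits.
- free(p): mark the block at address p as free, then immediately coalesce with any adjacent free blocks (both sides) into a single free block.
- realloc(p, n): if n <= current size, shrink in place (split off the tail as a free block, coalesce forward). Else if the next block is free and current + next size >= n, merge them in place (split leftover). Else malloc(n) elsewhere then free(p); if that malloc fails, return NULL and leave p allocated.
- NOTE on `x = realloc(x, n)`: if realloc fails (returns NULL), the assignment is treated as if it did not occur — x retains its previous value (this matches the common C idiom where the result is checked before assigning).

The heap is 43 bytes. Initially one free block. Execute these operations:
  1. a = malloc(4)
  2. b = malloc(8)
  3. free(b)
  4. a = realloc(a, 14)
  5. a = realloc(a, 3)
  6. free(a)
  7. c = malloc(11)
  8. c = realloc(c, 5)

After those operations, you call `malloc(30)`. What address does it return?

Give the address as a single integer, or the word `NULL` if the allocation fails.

Answer: 5

Derivation:
Op 1: a = malloc(4) -> a = 0; heap: [0-3 ALLOC][4-42 FREE]
Op 2: b = malloc(8) -> b = 4; heap: [0-3 ALLOC][4-11 ALLOC][12-42 FREE]
Op 3: free(b) -> (freed b); heap: [0-3 ALLOC][4-42 FREE]
Op 4: a = realloc(a, 14) -> a = 0; heap: [0-13 ALLOC][14-42 FREE]
Op 5: a = realloc(a, 3) -> a = 0; heap: [0-2 ALLOC][3-42 FREE]
Op 6: free(a) -> (freed a); heap: [0-42 FREE]
Op 7: c = malloc(11) -> c = 0; heap: [0-10 ALLOC][11-42 FREE]
Op 8: c = realloc(c, 5) -> c = 0; heap: [0-4 ALLOC][5-42 FREE]
malloc(30): first-fit scan over [0-4 ALLOC][5-42 FREE] -> 5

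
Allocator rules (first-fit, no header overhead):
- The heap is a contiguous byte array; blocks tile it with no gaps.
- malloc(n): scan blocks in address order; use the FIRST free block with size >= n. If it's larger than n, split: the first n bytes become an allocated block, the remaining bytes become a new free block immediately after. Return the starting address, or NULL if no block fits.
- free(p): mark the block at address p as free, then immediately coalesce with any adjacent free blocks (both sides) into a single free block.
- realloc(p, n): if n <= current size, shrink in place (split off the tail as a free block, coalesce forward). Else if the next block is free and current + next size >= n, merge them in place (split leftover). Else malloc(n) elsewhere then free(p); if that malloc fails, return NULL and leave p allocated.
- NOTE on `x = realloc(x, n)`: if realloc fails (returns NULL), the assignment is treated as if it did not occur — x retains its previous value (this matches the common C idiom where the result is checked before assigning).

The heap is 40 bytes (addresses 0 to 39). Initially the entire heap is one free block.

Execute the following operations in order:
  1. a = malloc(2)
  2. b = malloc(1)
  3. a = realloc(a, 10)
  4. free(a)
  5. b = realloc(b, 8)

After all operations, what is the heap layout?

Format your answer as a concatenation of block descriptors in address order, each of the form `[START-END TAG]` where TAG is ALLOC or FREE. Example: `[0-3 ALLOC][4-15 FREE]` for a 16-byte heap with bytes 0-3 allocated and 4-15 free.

Op 1: a = malloc(2) -> a = 0; heap: [0-1 ALLOC][2-39 FREE]
Op 2: b = malloc(1) -> b = 2; heap: [0-1 ALLOC][2-2 ALLOC][3-39 FREE]
Op 3: a = realloc(a, 10) -> a = 3; heap: [0-1 FREE][2-2 ALLOC][3-12 ALLOC][13-39 FREE]
Op 4: free(a) -> (freed a); heap: [0-1 FREE][2-2 ALLOC][3-39 FREE]
Op 5: b = realloc(b, 8) -> b = 2; heap: [0-1 FREE][2-9 ALLOC][10-39 FREE]

Answer: [0-1 FREE][2-9 ALLOC][10-39 FREE]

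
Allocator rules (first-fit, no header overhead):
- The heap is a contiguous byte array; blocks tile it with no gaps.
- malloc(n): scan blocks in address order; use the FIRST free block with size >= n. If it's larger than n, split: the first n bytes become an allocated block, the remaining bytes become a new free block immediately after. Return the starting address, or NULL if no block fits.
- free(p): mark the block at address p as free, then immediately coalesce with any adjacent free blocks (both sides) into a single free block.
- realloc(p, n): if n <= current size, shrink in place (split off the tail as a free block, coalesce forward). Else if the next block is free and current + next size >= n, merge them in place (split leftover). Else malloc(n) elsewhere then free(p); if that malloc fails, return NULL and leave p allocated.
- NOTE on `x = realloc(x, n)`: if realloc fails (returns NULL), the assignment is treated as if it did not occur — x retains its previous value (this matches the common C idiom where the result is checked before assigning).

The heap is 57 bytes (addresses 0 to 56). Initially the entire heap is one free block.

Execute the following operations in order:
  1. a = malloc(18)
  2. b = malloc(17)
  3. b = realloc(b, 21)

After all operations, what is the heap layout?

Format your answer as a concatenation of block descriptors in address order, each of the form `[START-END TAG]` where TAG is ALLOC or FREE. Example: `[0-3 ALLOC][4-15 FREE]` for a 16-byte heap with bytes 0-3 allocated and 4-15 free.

Op 1: a = malloc(18) -> a = 0; heap: [0-17 ALLOC][18-56 FREE]
Op 2: b = malloc(17) -> b = 18; heap: [0-17 ALLOC][18-34 ALLOC][35-56 FREE]
Op 3: b = realloc(b, 21) -> b = 18; heap: [0-17 ALLOC][18-38 ALLOC][39-56 FREE]

Answer: [0-17 ALLOC][18-38 ALLOC][39-56 FREE]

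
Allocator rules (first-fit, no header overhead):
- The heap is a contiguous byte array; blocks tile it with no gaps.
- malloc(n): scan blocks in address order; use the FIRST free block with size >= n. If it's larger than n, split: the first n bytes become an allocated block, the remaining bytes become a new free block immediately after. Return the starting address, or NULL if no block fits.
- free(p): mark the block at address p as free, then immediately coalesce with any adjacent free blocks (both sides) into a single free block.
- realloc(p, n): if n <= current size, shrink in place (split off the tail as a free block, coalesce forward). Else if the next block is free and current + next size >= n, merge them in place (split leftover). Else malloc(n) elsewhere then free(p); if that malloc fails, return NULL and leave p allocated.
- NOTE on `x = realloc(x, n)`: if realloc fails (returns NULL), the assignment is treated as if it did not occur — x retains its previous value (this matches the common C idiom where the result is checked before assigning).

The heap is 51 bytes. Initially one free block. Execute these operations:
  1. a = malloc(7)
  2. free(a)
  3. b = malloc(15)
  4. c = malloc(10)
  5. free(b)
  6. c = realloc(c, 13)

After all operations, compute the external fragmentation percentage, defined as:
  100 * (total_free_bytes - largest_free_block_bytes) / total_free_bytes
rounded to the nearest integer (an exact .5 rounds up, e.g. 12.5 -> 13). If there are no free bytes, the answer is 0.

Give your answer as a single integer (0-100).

Answer: 39

Derivation:
Op 1: a = malloc(7) -> a = 0; heap: [0-6 ALLOC][7-50 FREE]
Op 2: free(a) -> (freed a); heap: [0-50 FREE]
Op 3: b = malloc(15) -> b = 0; heap: [0-14 ALLOC][15-50 FREE]
Op 4: c = malloc(10) -> c = 15; heap: [0-14 ALLOC][15-24 ALLOC][25-50 FREE]
Op 5: free(b) -> (freed b); heap: [0-14 FREE][15-24 ALLOC][25-50 FREE]
Op 6: c = realloc(c, 13) -> c = 15; heap: [0-14 FREE][15-27 ALLOC][28-50 FREE]
Free blocks: [15 23] total_free=38 largest=23 -> 100*(38-23)/38 = 1500/38 ≈ 39.474 -> rounds to 39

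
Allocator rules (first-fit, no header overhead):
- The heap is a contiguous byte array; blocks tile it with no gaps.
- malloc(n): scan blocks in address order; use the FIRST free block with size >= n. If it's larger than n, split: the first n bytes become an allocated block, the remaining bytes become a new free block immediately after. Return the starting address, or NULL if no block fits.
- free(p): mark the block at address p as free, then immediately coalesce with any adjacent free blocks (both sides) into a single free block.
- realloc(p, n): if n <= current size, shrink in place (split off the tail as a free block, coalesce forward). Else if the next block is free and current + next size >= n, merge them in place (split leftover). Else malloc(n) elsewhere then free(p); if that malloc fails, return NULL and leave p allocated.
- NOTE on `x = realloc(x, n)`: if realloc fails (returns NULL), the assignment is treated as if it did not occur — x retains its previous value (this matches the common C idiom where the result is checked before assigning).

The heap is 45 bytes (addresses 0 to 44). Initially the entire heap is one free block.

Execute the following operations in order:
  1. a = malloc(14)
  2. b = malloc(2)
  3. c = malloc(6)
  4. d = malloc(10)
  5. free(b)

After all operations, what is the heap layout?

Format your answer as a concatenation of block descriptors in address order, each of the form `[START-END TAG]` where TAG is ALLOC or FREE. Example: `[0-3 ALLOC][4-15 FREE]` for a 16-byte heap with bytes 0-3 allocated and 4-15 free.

Answer: [0-13 ALLOC][14-15 FREE][16-21 ALLOC][22-31 ALLOC][32-44 FREE]

Derivation:
Op 1: a = malloc(14) -> a = 0; heap: [0-13 ALLOC][14-44 FREE]
Op 2: b = malloc(2) -> b = 14; heap: [0-13 ALLOC][14-15 ALLOC][16-44 FREE]
Op 3: c = malloc(6) -> c = 16; heap: [0-13 ALLOC][14-15 ALLOC][16-21 ALLOC][22-44 FREE]
Op 4: d = malloc(10) -> d = 22; heap: [0-13 ALLOC][14-15 ALLOC][16-21 ALLOC][22-31 ALLOC][32-44 FREE]
Op 5: free(b) -> (freed b); heap: [0-13 ALLOC][14-15 FREE][16-21 ALLOC][22-31 ALLOC][32-44 FREE]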